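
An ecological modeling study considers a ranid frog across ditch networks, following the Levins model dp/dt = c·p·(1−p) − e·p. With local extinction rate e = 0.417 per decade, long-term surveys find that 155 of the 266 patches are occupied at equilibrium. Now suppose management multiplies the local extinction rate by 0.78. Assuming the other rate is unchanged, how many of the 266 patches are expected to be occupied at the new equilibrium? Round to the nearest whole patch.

Observed p* = 155/266 = 0.58271.
Balance c(1−p*) = e gives c = e/(1 − 0.58271) = 0.417/0.41729 = 0.99931.
New p* = 1 − e/c = 1 − 0.32526/0.99931 = 0.67452.
Expected occupied = 266 × 0.67452 = 179.42 ≈ 179.

179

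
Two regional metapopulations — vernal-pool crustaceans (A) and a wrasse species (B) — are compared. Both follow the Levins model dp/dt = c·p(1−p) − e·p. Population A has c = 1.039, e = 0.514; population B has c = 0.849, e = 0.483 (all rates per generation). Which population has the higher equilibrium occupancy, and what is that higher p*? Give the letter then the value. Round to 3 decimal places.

A, 0.505

A: p*_A = 1 − 0.514/1.039 = 0.5053.
B: p*_B = 1 − 0.483/0.849 = 0.4311.
A is higher at 0.5053.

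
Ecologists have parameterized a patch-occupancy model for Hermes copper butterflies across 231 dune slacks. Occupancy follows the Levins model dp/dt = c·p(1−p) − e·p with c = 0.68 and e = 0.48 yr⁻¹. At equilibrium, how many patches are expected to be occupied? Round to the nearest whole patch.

68

p* = 1 − e/c = 1 − 0.48/0.68 = 0.2941.
Expected occupied patches = N × p* = 231 × 0.2941 = 67.94 ≈ 68.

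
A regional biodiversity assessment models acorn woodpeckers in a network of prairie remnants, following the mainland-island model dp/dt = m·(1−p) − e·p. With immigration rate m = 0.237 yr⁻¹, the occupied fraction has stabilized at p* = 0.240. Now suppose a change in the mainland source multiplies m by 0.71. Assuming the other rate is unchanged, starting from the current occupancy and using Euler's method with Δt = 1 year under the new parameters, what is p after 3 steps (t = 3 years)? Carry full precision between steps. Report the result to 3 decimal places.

0.183

Balance m(1−p*) = e·p* gives e = m(1−p*)/p* = 0.237×0.76000/0.24000 = 0.75050.
Starting from p₀ = 0.24000; update p ← p + (dp/dt)·Δt with the new parameters.
  1  |  dp/dt·Δt = -0.052235  |  p_1 = 0.187765
  2  |  dp/dt·Δt = -0.004243  |  p_2 = 0.183522
  3  |  dp/dt·Δt = -0.000345  |  p_3 = 0.183178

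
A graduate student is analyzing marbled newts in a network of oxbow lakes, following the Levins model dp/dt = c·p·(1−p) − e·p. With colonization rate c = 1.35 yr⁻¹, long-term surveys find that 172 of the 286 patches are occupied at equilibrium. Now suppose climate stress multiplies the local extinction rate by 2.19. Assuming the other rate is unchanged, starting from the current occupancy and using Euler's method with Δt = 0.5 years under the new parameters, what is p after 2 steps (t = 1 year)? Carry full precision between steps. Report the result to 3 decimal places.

0.331

Observed p* = 172/286 = 0.60140.
Balance c(1−p*) = e gives e = 1.35×(1 − 0.60140) = 0.53811.
Starting from p₀ = 0.60140; update p ← p + (dp/dt)·Δt with the new parameters.
step 1: Δp = -0.19255, p = 0.40884
step 2: Δp = -0.07776, p = 0.33108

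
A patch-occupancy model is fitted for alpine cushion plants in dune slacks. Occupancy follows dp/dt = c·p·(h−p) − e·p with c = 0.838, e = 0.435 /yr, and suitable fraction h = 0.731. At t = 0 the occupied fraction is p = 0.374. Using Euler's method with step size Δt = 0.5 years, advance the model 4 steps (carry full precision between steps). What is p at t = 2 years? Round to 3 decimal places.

0.299

Update rule: p ← p + [c·p·(h−p) − e·p]·Δt with Δt = 0.5.
step 1: Δp = -0.02540, p = 0.34860
step 2: Δp = -0.01997, p = 0.32863
step 3: Δp = -0.01607, p = 0.31256
step 4: Δp = -0.01318, p = 0.29938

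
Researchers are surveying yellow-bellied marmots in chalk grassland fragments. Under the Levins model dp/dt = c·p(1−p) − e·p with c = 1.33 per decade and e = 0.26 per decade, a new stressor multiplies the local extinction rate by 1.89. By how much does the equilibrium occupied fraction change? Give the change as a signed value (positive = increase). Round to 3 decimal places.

Before: p* = 1 − 0.26/1.33 = 0.8045.
After the change, c = 1.33, e = 0.4914, so p* = 1 − 0.4914/1.33 = 0.6305.
Δp* = 0.6305 − 0.8045 = -0.1740.

-0.174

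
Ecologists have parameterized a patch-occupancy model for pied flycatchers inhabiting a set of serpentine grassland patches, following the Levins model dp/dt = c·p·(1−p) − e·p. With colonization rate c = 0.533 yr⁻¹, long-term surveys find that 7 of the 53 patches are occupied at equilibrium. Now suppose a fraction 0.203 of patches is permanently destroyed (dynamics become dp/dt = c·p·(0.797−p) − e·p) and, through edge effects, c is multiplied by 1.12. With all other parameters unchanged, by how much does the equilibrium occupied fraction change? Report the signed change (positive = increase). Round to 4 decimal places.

-0.1100

Observed p* = 7/53 = 0.13208.
Balance c(1−p*) = e gives e = 0.533×(1 − 0.13208) = 0.46260.
New p* = 0.797 − e/c = 0.797 − 0.46260/0.59696 = 0.02207.
Δp* = 0.02207 − 0.13208 = -0.11001.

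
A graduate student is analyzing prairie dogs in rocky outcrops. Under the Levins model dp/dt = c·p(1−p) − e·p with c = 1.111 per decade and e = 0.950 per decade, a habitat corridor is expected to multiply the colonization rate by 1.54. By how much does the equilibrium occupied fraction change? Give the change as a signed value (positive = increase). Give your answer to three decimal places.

0.300

Before: p* = 1 − 0.950/1.111 = 0.1449.
After the change, c = 1.71094, e = 0.95, so p* = 1 − 0.95/1.71094 = 0.4447.
Δp* = 0.4447 − 0.1449 = +0.2998.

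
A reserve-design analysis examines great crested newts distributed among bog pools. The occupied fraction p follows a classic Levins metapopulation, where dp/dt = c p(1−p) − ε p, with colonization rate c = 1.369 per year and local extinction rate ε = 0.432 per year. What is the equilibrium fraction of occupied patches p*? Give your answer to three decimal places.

0.684

At equilibrium, colonization balances extinction: c·p*·(1−p*) = ε·p*.
So p* = 1 − ε/c = 1 − 0.432/1.369 = 1 − 0.3156 = 0.6844.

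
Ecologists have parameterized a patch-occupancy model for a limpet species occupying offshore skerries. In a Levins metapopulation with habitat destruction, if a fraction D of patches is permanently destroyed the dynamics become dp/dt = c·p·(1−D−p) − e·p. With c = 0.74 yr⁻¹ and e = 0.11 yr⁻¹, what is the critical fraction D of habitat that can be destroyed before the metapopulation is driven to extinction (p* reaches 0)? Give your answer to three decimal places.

0.851

The nontrivial equilibrium is p* = (1−D) − e/c; extinction occurs when this hits zero.
So D_crit = 1 − e/c = 1 − 0.11/0.74 = 1 − 0.1486 = 0.8514.
Note this equals the original equilibrium occupancy — the Levins extinction-debt result.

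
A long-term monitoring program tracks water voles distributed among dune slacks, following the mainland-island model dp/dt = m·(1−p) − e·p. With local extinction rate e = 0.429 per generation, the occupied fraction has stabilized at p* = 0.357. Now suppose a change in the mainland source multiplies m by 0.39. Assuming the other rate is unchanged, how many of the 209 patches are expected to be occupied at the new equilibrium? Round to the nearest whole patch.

Balance m(1−p*) = e·p* gives m = e·p*/(1−p*) = 0.429×0.35700/0.64300 = 0.23819.
New p* = m/(m+e) = 0.09289/(0.09289+0.42900) = 0.17799.
Expected occupied = 209 × 0.17799 = 37.20 ≈ 37.

37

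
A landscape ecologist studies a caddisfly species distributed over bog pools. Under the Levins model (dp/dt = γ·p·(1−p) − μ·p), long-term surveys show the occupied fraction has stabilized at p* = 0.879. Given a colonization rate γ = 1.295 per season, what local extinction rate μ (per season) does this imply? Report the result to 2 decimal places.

0.16

At equilibrium γ(1−p*) = μ.
μ = 1.295 × (1 − 0.879) = 1.295 × 0.1210 = 0.1567.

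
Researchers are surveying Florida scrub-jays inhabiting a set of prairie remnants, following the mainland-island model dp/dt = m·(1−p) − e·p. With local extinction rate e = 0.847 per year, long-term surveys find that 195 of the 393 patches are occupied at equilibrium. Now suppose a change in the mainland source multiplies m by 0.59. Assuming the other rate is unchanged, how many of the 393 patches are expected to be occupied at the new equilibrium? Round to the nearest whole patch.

144

Observed p* = 195/393 = 0.49618.
Balance m(1−p*) = e·p* gives m = e·p*/(1−p*) = 0.847×0.49618/0.50382 = 0.83416.
New p* = m/(m+e) = 0.49215/(0.49215+0.84700) = 0.36751.
Expected occupied = 393 × 0.36751 = 144.43 ≈ 144.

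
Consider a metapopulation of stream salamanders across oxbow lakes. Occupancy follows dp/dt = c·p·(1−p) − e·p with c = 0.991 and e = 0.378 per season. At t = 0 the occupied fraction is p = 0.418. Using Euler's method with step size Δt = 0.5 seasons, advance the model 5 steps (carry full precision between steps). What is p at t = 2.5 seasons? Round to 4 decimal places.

0.5687

Update rule: p ← p + [c·p·(1−p) − e·p]·Δt with Δt = 0.5.
  1  |  dp/dt·Δt = +0.041541  |  p_1 = 0.459541
  2  |  dp/dt·Δt = +0.036211  |  p_2 = 0.495752
  3  |  dp/dt·Δt = +0.030169  |  p_3 = 0.525921
  4  |  dp/dt·Δt = +0.024143  |  p_4 = 0.550064
  5  |  dp/dt·Δt = +0.018671  |  p_5 = 0.568735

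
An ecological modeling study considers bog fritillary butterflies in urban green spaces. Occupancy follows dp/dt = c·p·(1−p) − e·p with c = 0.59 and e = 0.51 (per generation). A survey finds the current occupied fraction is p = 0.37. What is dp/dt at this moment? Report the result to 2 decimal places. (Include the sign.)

-0.05

Colonization term: c·p·(1−p) = 0.59×0.37×0.6300 = 0.13753.
Extinction term: e·p = 0.18870.
dp/dt = 0.13753 − 0.18870 = -0.05117.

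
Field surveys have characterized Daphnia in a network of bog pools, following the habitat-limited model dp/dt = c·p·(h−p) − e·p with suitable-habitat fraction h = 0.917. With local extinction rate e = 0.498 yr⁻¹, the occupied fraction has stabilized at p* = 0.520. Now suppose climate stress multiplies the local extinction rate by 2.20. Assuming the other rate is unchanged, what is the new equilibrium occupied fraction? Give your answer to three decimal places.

0.044

Balance c(h−p*) = e gives c = e/(0.917 − 0.52000) = 0.498/0.39700 = 1.25441.
New p* = 0.917 − e/c = 0.917 − 1.09560/1.25441 = 0.04360.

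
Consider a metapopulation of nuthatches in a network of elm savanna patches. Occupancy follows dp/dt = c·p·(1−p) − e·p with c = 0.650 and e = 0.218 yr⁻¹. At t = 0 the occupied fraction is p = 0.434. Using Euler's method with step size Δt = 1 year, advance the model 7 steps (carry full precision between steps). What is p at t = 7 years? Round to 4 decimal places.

Update rule: p ← p + [c·p·(1−p) − e·p]·Δt with Δt = 1.
  1  |  dp/dt·Δt = +0.065057  |  p_1 = 0.499057
  2  |  dp/dt·Δt = +0.053705  |  p_2 = 0.552762
  3  |  dp/dt·Δt = +0.040188  |  p_3 = 0.592950
  4  |  dp/dt·Δt = +0.027621  |  p_4 = 0.620571
  5  |  dp/dt·Δt = +0.017766  |  p_5 = 0.638337
  6  |  dp/dt·Δt = +0.010903  |  p_6 = 0.649241
  7  |  dp/dt·Δt = +0.006488  |  p_7 = 0.655729

0.6557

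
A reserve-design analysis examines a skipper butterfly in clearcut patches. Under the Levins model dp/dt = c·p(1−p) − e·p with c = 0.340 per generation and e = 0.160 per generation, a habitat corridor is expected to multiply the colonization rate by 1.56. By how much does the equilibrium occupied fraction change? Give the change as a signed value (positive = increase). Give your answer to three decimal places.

Before: p* = 1 − 0.160/0.340 = 0.5294.
After the change, c = 0.5304, e = 0.16, so p* = 1 − 0.16/0.5304 = 0.6983.
Δp* = 0.6983 − 0.5294 = +0.1689.

0.169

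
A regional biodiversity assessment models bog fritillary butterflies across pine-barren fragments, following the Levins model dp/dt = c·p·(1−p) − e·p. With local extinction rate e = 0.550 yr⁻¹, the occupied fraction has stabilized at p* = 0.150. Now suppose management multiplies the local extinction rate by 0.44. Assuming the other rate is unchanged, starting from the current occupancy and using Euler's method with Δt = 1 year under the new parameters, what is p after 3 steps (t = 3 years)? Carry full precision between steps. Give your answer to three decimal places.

Balance c(1−p*) = e gives c = e/(1 − 0.15000) = 0.550/0.85000 = 0.64706.
Starting from p₀ = 0.15000; update p ← p + (dp/dt)·Δt with the new parameters.
p: 0.15000 → 0.19620  (Δp = +0.04620)
p: 0.19620 → 0.25076  (Δp = +0.05456)
p: 0.25076 → 0.31165  (Δp = +0.06089)

0.312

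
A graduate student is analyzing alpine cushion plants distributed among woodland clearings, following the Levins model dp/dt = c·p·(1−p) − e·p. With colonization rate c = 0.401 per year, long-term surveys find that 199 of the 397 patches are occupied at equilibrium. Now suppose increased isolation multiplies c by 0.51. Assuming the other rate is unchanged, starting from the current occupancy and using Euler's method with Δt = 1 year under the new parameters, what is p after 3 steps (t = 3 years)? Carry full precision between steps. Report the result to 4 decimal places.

0.3795

Observed p* = 199/397 = 0.50126.
Balance c(1−p*) = e gives e = 0.401×(1 − 0.50126) = 0.19999.
Starting from p₀ = 0.50126; update p ← p + (dp/dt)·Δt with the new parameters.
  1  |  dp/dt·Δt = -0.049122  |  p_1 = 0.452137
  2  |  dp/dt·Δt = -0.039766  |  p_2 = 0.412371
  3  |  dp/dt·Δt = -0.032915  |  p_3 = 0.379456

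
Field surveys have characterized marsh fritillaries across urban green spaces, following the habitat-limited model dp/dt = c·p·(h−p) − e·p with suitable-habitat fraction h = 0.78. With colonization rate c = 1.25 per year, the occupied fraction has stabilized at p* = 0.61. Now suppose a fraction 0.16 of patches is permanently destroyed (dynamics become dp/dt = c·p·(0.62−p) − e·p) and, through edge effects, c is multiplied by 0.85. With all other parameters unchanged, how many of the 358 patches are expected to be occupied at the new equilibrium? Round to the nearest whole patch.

150

Balance c(h−p*) = e gives e = 1.25×(0.78 − 0.61000) = 0.21250.
New p* = 0.62 − e/c = 0.62 − 0.21250/1.06250 = 0.42000.
Expected occupied = 358 × 0.42000 = 150.36 ≈ 150.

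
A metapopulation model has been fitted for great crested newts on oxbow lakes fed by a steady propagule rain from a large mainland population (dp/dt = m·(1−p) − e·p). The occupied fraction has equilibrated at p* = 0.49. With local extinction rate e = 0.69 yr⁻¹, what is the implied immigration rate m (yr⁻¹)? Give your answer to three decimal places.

0.663

At equilibrium m(1−p*) = e·p*, so m = e·p*/(1−p*).
m = 0.69 × 0.49 / 0.5100 = 0.3381/0.5100 = 0.6629.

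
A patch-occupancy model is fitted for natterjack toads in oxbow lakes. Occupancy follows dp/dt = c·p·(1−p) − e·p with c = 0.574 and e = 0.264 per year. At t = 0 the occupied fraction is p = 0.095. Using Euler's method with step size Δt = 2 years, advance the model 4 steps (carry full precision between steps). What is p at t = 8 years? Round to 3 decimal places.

Update rule: p ← p + [c·p·(1−p) − e·p]·Δt with Δt = 2.
step 1: Δp = +0.04854, p = 0.14354
step 2: Δp = +0.06534, p = 0.20888
step 3: Δp = +0.07942, p = 0.28830
step 4: Δp = +0.08333, p = 0.37163

0.372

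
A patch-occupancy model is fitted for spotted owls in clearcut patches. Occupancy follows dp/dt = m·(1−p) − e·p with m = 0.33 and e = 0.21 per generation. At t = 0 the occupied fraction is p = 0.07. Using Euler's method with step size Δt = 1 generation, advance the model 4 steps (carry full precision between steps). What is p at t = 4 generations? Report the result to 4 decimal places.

Update rule: p ← p + [m·(1−p) − e·p]·Δt with Δt = 1.
p: 0.07000 → 0.36220  (Δp = +0.29220)
p: 0.36220 → 0.49661  (Δp = +0.13441)
p: 0.49661 → 0.55844  (Δp = +0.06183)
p: 0.55844 → 0.58688  (Δp = +0.02844)

0.5869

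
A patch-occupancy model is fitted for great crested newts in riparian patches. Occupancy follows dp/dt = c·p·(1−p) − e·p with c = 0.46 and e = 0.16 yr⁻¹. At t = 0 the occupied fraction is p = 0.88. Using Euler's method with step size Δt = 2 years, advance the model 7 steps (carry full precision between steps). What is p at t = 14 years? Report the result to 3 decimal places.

0.652

Update rule: p ← p + [c·p·(1−p) − e·p]·Δt with Δt = 2.
  1  |  dp/dt·Δt = -0.184448  |  p_1 = 0.695552
  2  |  dp/dt·Δt = -0.027758  |  p_2 = 0.667794
  3  |  dp/dt·Δt = -0.009597  |  p_3 = 0.658197
  4  |  dp/dt·Δt = -0.003648  |  p_4 = 0.654550
  5  |  dp/dt·Δt = -0.001431  |  p_5 = 0.653119
  6  |  dp/dt·Δt = -0.000568  |  p_6 = 0.652551
  7  |  dp/dt·Δt = -0.000226  |  p_7 = 0.652325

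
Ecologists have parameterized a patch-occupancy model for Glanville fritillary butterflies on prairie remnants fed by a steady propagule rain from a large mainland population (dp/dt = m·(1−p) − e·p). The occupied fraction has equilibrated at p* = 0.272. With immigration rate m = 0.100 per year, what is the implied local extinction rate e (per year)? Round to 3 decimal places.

At equilibrium m(1−p*) = e·p*, so e = m(1−p*)/p*.
e = 0.100 × 0.7280 / 0.272 = 0.2676.

0.268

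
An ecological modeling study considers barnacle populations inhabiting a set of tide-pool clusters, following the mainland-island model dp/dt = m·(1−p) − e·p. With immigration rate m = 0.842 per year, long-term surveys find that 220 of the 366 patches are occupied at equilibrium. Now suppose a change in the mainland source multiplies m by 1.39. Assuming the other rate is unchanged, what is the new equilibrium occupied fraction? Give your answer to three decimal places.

Observed p* = 220/366 = 0.60109.
Balance m(1−p*) = e·p* gives e = m(1−p*)/p* = 0.842×0.39891/0.60109 = 0.55879.
New p* = m/(m+e) = 1.17038/(1.17038+0.55879) = 0.67684.

0.677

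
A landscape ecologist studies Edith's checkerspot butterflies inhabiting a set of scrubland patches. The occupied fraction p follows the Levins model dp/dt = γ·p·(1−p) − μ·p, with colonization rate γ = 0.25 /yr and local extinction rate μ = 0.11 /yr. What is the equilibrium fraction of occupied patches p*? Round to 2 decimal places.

0.56

Setting dp/dt = 0 and dividing through by p* gives γ·(1−p*) = μ.
So p* = 1 − μ/γ = 1 − 0.11/0.25 = 1 − 0.4400 = 0.5600.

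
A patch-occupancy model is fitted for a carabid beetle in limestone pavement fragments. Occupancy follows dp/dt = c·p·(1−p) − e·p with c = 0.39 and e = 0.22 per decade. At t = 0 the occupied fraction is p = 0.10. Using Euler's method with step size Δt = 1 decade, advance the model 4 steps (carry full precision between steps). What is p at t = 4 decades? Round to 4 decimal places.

0.1590

Update rule: p ← p + [c·p·(1−p) − e·p]·Δt with Δt = 1.
t = 1: p = 0.10000 + (+0.01310) = 0.11310
t = 2: p = 0.11310 + (+0.01424) = 0.12734
t = 3: p = 0.12734 + (+0.01532) = 0.14266
t = 4: p = 0.14266 + (+0.01632) = 0.15898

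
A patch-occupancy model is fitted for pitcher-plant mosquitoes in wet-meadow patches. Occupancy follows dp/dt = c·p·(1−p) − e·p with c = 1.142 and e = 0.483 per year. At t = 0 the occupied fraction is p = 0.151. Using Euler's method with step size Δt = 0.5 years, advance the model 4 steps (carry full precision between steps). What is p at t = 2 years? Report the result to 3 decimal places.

0.322

Update rule: p ← p + [c·p·(1−p) − e·p]·Δt with Δt = 0.5.
step 1: Δp = +0.03674, p = 0.18774
step 2: Δp = +0.04173, p = 0.22947
step 3: Δp = +0.04554, p = 0.27501
step 4: Δp = +0.04743, p = 0.32244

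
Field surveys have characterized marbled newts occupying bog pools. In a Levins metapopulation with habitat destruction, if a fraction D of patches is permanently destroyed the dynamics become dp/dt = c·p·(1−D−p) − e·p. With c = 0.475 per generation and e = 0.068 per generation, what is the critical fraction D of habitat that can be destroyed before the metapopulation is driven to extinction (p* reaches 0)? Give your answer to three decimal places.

0.857

The nontrivial equilibrium is p* = (1−D) − e/c; extinction occurs when this hits zero.
So D_crit = 1 − e/c = 1 − 0.068/0.475 = 1 − 0.1432 = 0.8568.
Note this equals the original equilibrium occupancy — the Levins extinction-debt result.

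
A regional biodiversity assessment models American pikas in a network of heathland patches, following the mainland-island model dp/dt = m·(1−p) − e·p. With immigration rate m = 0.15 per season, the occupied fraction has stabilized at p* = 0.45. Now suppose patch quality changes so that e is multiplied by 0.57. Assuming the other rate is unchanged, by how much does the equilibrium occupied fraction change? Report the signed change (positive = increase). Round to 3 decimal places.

Balance m(1−p*) = e·p* gives e = m(1−p*)/p* = 0.15×0.55000/0.45000 = 0.18333.
New p* = m/(m+e) = 0.15000/(0.15000+0.10450) = 0.58939.
Δp* = 0.58939 − 0.45000 = +0.13939.

0.139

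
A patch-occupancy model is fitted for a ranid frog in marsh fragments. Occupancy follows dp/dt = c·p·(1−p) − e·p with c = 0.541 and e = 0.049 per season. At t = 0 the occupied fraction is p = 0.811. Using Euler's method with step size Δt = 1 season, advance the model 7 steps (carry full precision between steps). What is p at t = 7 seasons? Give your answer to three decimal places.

Update rule: p ← p + [c·p·(1−p) − e·p]·Δt with Δt = 1.
t = 1: p = 0.81100 + (+0.04318) = 0.85418
t = 2: p = 0.85418 + (+0.02553) = 0.87971
t = 3: p = 0.87971 + (+0.01414) = 0.89385
t = 4: p = 0.89385 + (+0.00753) = 0.90139
t = 5: p = 0.90139 + (+0.00392) = 0.90531
t = 6: p = 0.90531 + (+0.00202) = 0.90732
t = 7: p = 0.90732 + (+0.00103) = 0.90836

0.908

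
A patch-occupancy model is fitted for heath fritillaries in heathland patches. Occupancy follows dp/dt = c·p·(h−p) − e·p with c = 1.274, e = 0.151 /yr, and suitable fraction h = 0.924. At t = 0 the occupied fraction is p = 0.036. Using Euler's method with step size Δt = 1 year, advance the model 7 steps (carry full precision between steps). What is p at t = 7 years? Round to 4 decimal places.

0.8051

Update rule: p ← p + [c·p·(h−p) − e·p]·Δt with Δt = 1.
  1  |  dp/dt·Δt = +0.035291  |  p_1 = 0.071291
  2  |  dp/dt·Δt = +0.066682  |  p_2 = 0.137974
  3  |  dp/dt·Δt = +0.117332  |  p_3 = 0.255306
  4  |  dp/dt·Δt = +0.178948  |  p_4 = 0.434254
  5  |  dp/dt·Δt = +0.205375  |  p_5 = 0.639629
  6  |  dp/dt·Δt = +0.135147  |  p_6 = 0.774775
  7  |  dp/dt·Δt = +0.030303  |  p_7 = 0.805079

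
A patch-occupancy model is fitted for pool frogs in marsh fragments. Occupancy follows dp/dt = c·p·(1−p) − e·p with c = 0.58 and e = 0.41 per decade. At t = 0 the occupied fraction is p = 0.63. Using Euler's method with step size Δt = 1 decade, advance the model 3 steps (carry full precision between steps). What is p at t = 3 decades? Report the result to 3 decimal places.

0.405

Update rule: p ← p + [c·p·(1−p) − e·p]·Δt with Δt = 1.
step 1: Δp = -0.12310, p = 0.50690
step 2: Δp = -0.06286, p = 0.44404
step 3: Δp = -0.03887, p = 0.40517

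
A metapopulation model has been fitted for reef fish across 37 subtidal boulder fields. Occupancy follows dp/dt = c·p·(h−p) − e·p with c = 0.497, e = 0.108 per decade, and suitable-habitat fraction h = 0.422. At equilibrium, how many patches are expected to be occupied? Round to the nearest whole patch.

p* = h − e/c = 0.422 − 0.2173 = 0.2047.
Expected occupied patches = N × p* = 37 × 0.2047 = 7.57 ≈ 8.

8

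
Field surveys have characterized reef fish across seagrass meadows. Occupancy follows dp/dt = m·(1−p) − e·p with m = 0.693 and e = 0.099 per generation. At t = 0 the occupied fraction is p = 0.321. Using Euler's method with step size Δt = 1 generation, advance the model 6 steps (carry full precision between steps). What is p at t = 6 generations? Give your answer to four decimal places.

0.8750

Update rule: p ← p + [m·(1−p) − e·p]·Δt with Δt = 1.
  1  |  dp/dt·Δt = +0.438768  |  p_1 = 0.759768
  2  |  dp/dt·Δt = +0.091264  |  p_2 = 0.851032
  3  |  dp/dt·Δt = +0.018983  |  p_3 = 0.870015
  4  |  dp/dt·Δt = +0.003948  |  p_4 = 0.873963
  5  |  dp/dt·Δt = +0.000821  |  p_5 = 0.874784
  6  |  dp/dt·Δt = +0.000171  |  p_6 = 0.874955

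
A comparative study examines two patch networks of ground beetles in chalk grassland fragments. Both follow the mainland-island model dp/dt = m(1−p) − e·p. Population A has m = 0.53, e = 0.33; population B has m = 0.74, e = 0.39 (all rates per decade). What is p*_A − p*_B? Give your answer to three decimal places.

A: p*_A = m/(m+e) = 0.53/0.8600 = 0.6163.
B: p*_B = 0.74/1.1300 = 0.6549.
p*_A − p*_B = 0.6163 − 0.6549 = -0.0386.

-0.039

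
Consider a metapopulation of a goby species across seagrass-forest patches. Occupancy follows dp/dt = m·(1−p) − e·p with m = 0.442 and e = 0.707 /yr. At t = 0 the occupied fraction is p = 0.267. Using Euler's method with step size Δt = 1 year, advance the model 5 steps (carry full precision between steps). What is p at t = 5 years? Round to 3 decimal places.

Update rule: p ← p + [m·(1−p) − e·p]·Δt with Δt = 1.
p: 0.26700 → 0.40222  (Δp = +0.13522)
p: 0.40222 → 0.38207  (Δp = -0.02015)
p: 0.38207 → 0.38507  (Δp = +0.00300)
p: 0.38507 → 0.38462  (Δp = -0.00045)
p: 0.38462 → 0.38469  (Δp = +0.00007)

0.385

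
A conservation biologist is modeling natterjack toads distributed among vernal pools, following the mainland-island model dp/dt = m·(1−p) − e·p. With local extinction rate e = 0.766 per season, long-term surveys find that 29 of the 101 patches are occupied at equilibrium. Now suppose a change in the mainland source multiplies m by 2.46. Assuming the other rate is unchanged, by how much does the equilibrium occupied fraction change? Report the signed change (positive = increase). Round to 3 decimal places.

0.211

Observed p* = 29/101 = 0.28713.
Balance m(1−p*) = e·p* gives m = e·p*/(1−p*) = 0.766×0.28713/0.71287 = 0.30853.
New p* = m/(m+e) = 0.75898/(0.75898+0.76600) = 0.49770.
Δp* = 0.49770 − 0.28713 = +0.21057.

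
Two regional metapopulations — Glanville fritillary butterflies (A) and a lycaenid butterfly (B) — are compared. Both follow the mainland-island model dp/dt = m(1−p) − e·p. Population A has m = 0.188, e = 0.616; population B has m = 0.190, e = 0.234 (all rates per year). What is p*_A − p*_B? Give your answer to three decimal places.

A: p*_A = m/(m+e) = 0.188/0.8040 = 0.2338.
B: p*_B = 0.190/0.4240 = 0.4481.
p*_A − p*_B = 0.2338 − 0.4481 = -0.2143.

-0.214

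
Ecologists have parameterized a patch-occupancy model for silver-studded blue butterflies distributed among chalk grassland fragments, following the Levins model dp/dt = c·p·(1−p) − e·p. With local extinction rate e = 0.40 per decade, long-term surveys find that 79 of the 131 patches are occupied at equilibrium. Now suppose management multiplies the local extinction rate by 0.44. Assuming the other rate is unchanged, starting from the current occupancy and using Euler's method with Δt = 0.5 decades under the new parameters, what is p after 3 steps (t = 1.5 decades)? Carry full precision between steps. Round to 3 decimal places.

Observed p* = 79/131 = 0.60305.
Balance c(1−p*) = e gives c = e/(1 − 0.60305) = 0.40/0.39695 = 1.00769.
Starting from p₀ = 0.60305; update p ← p + (dp/dt)·Δt with the new parameters.
t = 0.5: p = 0.60305 + (+0.06754) = 0.67060
t = 1: p = 0.67060 + (+0.05229) = 0.72288
t = 1.5: p = 0.72288 + (+0.03732) = 0.76020

0.760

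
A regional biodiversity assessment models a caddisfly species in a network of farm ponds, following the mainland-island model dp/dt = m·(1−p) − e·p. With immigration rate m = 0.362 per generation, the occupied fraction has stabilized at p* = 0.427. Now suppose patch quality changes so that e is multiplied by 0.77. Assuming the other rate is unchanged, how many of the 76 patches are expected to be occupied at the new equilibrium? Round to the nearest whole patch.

Balance m(1−p*) = e·p* gives e = m(1−p*)/p* = 0.362×0.57300/0.42700 = 0.48578.
New p* = m/(m+e) = 0.36200/(0.36200+0.37405) = 0.49181.
Expected occupied = 76 × 0.49181 = 37.38 ≈ 37.

37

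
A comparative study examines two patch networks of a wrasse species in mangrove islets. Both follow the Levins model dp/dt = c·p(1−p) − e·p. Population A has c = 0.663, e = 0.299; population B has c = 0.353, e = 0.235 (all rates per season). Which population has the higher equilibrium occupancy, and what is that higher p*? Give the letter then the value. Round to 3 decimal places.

A: p*_A = 1 − 0.299/0.663 = 0.5490.
B: p*_B = 1 − 0.235/0.353 = 0.3343.
A is higher at 0.5490.

A, 0.549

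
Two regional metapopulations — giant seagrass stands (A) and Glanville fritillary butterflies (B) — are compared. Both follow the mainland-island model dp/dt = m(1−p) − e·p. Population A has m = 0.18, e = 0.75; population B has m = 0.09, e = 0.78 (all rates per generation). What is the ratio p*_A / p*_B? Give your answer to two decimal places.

1.87

A: p*_A = m/(m+e) = 0.18/0.9300 = 0.1935.
B: p*_B = 0.09/0.8700 = 0.1034.
p*_A / p*_B = 0.1935/0.1034 = 1.8710.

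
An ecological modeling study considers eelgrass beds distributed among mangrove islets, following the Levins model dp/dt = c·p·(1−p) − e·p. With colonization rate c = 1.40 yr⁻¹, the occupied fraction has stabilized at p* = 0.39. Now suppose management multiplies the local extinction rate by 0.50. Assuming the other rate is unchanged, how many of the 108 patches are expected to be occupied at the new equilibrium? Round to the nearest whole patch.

Balance c(1−p*) = e gives e = 1.40×(1 − 0.39000) = 0.85400.
New p* = 1 − e/c = 1 − 0.42700/1.40000 = 0.69500.
Expected occupied = 108 × 0.69500 = 75.06 ≈ 75.

75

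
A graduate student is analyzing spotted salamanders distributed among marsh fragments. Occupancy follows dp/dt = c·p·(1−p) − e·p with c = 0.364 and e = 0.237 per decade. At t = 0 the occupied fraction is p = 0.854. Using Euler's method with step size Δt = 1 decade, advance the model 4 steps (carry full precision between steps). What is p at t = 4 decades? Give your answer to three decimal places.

0.511

Update rule: p ← p + [c·p·(1−p) − e·p]·Δt with Δt = 1.
  1  |  dp/dt·Δt = -0.157013  |  p_1 = 0.696987
  2  |  dp/dt·Δt = -0.088311  |  p_2 = 0.608676
  3  |  dp/dt·Δt = -0.057555  |  p_3 = 0.551121
  4  |  dp/dt·Δt = -0.040567  |  p_4 = 0.510554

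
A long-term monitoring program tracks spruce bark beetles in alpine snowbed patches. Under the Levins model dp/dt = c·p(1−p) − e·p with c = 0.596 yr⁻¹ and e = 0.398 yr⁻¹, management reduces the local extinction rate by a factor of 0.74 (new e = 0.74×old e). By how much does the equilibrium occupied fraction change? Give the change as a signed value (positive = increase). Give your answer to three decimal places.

0.174

Before: p* = 1 − 0.398/0.596 = 0.3322.
After the change, c = 0.596, e = 0.29452, so p* = 1 − 0.29452/0.596 = 0.5058.
Δp* = 0.5058 − 0.3322 = +0.1736.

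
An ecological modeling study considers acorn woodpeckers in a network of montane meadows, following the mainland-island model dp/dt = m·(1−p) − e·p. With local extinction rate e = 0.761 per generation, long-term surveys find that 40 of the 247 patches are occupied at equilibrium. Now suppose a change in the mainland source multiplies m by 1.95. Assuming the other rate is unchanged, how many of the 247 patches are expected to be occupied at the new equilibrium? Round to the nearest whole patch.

Observed p* = 40/247 = 0.16194.
Balance m(1−p*) = e·p* gives m = e·p*/(1−p*) = 0.761×0.16194/0.83806 = 0.14705.
New p* = m/(m+e) = 0.28675/(0.28675+0.76100) = 0.27368.
Expected occupied = 247 × 0.27368 = 67.60 ≈ 68.

68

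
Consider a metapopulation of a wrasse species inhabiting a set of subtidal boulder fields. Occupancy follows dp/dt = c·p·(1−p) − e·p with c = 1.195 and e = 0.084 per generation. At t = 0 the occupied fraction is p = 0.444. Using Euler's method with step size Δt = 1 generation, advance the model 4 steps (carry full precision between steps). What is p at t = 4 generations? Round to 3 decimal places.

Update rule: p ← p + [c·p·(1−p) − e·p]·Δt with Δt = 1.
p: 0.44400 → 0.70171  (Δp = +0.25771)
p: 0.70171 → 0.89289  (Δp = +0.19119)
p: 0.89289 → 0.93217  (Δp = +0.03928)
p: 0.93217 → 0.92943  (Δp = -0.00275)

0.929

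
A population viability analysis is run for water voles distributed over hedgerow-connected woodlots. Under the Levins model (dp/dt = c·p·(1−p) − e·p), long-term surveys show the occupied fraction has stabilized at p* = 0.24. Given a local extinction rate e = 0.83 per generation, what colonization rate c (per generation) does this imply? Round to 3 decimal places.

At equilibrium c(1−p*) = e, so c = e/(1−p*).
c = 0.83/(1 − 0.24) = 0.83/0.7600 = 1.0921.

1.092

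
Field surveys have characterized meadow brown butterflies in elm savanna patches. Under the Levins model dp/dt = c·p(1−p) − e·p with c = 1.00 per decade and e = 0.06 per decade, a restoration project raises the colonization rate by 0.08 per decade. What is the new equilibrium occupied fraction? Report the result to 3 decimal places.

Before: p* = 1 − 0.06/1.00 = 0.9400.
After the change, c = 1.08, e = 0.06, so p* = 1 − 0.06/1.08 = 0.9444.

0.944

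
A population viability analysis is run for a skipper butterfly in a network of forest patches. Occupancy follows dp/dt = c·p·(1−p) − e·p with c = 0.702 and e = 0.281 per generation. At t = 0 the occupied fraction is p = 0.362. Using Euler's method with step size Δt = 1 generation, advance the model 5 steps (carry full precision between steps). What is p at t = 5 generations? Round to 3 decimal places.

0.567

Update rule: p ← p + [c·p·(1−p) − e·p]·Δt with Δt = 1.
  1  |  dp/dt·Δt = +0.060409  |  p_1 = 0.422409
  2  |  dp/dt·Δt = +0.052577  |  p_2 = 0.474986
  3  |  dp/dt·Δt = +0.041590  |  p_3 = 0.516576
  4  |  dp/dt·Δt = +0.030149  |  p_4 = 0.546725
  5  |  dp/dt·Δt = +0.020338  |  p_5 = 0.567063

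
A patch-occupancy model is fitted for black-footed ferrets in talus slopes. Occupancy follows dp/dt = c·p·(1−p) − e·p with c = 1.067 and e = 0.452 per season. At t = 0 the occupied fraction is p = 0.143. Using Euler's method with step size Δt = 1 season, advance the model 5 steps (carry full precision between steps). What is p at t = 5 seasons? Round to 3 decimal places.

Update rule: p ← p + [c·p·(1−p) − e·p]·Δt with Δt = 1.
step 1: Δp = +0.06613, p = 0.20913
step 2: Δp = +0.08195, p = 0.29107
step 3: Δp = +0.08861, p = 0.37968
step 4: Δp = +0.07969, p = 0.45937
step 5: Δp = +0.05735, p = 0.51672

0.517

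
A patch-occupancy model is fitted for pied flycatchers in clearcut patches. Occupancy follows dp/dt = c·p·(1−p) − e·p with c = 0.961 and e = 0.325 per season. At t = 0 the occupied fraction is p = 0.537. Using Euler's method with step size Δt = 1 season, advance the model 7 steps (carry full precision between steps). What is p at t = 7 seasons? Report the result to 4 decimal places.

0.6616

Update rule: p ← p + [c·p·(1−p) − e·p]·Δt with Δt = 1.
t = 1: p = 0.53700 + (+0.06441) = 0.60141
t = 2: p = 0.60141 + (+0.03491) = 0.63632
t = 3: p = 0.63632 + (+0.01559) = 0.65191
t = 4: p = 0.65191 + (+0.00620) = 0.65811
t = 5: p = 0.65811 + (+0.00234) = 0.66045
t = 6: p = 0.66045 + (+0.00086) = 0.66131
t = 7: p = 0.66131 + (+0.00032) = 0.66163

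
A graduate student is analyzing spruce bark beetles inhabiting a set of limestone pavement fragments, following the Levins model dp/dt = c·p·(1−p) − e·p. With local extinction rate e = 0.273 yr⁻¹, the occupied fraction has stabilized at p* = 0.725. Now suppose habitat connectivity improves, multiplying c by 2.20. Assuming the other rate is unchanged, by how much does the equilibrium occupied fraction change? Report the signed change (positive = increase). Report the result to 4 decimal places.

Balance c(1−p*) = e gives c = e/(1 − 0.72500) = 0.273/0.27500 = 0.99273.
New p* = 1 − e/c = 1 − 0.27300/2.18401 = 0.87500.
Δp* = 0.87500 − 0.72500 = +0.15000.

0.1500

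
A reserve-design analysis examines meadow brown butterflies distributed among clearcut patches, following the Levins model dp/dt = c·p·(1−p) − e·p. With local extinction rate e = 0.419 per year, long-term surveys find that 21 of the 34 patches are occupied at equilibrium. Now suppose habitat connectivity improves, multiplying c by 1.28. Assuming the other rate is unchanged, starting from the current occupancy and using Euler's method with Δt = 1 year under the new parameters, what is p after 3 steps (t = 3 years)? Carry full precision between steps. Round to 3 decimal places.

Observed p* = 21/34 = 0.61765.
Balance c(1−p*) = e gives c = e/(1 − 0.61765) = 0.419/0.38235 = 1.09585.
Starting from p₀ = 0.61765; update p ← p + (dp/dt)·Δt with the new parameters.
p: 0.61765 → 0.69011  (Δp = +0.07246)
p: 0.69011 → 0.70093  (Δp = +0.01082)
p: 0.70093 → 0.70128  (Δp = +0.00035)

0.701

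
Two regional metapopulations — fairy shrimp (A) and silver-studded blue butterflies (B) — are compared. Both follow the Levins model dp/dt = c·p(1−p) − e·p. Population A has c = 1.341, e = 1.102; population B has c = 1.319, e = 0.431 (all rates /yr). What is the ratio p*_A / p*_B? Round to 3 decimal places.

A: p*_A = 1 − 1.102/1.341 = 0.1782.
B: p*_B = 1 − 0.431/1.319 = 0.6732.
p*_A / p*_B = 0.1782/0.6732 = 0.2647.

0.265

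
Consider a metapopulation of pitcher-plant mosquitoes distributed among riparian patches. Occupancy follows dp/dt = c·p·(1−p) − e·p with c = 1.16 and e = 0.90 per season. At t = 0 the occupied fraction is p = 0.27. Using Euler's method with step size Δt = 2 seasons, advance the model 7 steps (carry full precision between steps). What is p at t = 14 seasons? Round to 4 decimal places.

Update rule: p ← p + [c·p·(1−p) − e·p]·Δt with Δt = 2.
  1  |  dp/dt·Δt = -0.028728  |  p_1 = 0.241272
  2  |  dp/dt·Δt = -0.009591  |  p_2 = 0.231681
  3  |  dp/dt·Δt = -0.004055  |  p_3 = 0.227627
  4  |  dp/dt·Δt = -0.001842  |  p_4 = 0.225784
  5  |  dp/dt·Δt = -0.000862  |  p_5 = 0.224922
  6  |  dp/dt·Δt = -0.000409  |  p_6 = 0.224513
  7  |  dp/dt·Δt = -0.000195  |  p_7 = 0.224318

0.2243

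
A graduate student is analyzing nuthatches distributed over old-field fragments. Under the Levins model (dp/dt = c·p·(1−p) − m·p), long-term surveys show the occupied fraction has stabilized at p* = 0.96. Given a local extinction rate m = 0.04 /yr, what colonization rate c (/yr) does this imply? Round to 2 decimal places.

At equilibrium c(1−p*) = m, so c = m/(1−p*).
c = 0.04/(1 − 0.96) = 0.04/0.0400 = 1.0000.

1.00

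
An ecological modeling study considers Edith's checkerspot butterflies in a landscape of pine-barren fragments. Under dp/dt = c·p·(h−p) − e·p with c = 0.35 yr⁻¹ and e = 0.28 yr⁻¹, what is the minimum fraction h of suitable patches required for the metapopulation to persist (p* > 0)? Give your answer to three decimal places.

p* = h − e/c is positive only when h > e/c.
h_min = e/c = 0.28/0.35 = 0.8000.

0.800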